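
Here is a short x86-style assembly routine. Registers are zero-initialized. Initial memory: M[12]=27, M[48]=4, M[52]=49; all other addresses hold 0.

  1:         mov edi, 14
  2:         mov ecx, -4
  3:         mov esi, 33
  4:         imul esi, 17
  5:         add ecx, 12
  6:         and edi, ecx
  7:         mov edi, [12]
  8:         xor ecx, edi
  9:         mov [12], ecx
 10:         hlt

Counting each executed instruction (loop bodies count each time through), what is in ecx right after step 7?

mov edi, 14 → edi=14
mov ecx, -4 → ecx=-4
mov esi, 33 → esi=33
imul esi, 17 → esi=33*17=561
add ecx, 12 → ecx=(-4)+12=8
and edi, ecx → edi=14&8=8
mov edi, [12] → edi=M[12]=27
After step 7: ecx = 8.

8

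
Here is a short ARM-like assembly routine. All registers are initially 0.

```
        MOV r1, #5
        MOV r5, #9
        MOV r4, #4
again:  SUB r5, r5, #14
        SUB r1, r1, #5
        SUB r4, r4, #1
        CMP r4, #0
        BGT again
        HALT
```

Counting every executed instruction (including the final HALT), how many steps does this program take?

MOV r1, #5 → r1=5
MOV r5, #9 → r5=9
MOV r4, #4 → r4=4
SUB r5, r5, #14 → r5=9-14=-5
SUB r1, r1, #5 → r1=5-5=0
SUB r4, r4, #1 → r4=4-1=3
CMP r4, #0  (cmp 3,0)
BGT again: taken
SUB r5, r5, #14 → r5=(-5)-14=-19
SUB r1, r1, #5 → r1=0-5=-5
SUB r4, r4, #1 → r4=3-1=2
CMP r4, #0  (cmp 2,0)
BGT again: taken
SUB r5, r5, #14 → r5=(-19)-14=-33
SUB r1, r1, #5 → r1=(-5)-5=-10
SUB r4, r4, #1 → r4=2-1=1
CMP r4, #0  (cmp 1,0)
BGT again: taken
SUB r5, r5, #14 → r5=(-33)-14=-47
SUB r1, r1, #5 → r1=(-10)-5=-15
SUB r4, r4, #1 → r4=1-1=0
CMP r4, #0  (cmp 0,0)
BGT again: not taken
halt.
Total executed instructions: 24.

24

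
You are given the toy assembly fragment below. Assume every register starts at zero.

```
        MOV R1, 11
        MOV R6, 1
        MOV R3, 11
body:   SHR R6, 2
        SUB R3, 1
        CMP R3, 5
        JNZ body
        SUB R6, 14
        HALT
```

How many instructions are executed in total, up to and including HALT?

R1=11
R6=1
R3=11
R6=1>>2=0
R3=11-1=10
CMP R3, 5  (cmp 10,5)
JNZ body: taken
R6=0>>2=0
R3=10-1=9
CMP R3, 5  (cmp 9,5)
JNZ body: taken
R6=0>>2=0
R3=9-1=8
CMP R3, 5  (cmp 8,5)
JNZ body: taken
R6=0>>2=0
R3=8-1=7
CMP R3, 5  (cmp 7,5)
JNZ body: taken
R6=0>>2=0
R3=7-1=6
CMP R3, 5  (cmp 6,5)
JNZ body: taken
R6=0>>2=0
R3=6-1=5
CMP R3, 5  (cmp 5,5)
JNZ body: not taken
R6=0-14=-14
halt.
Total executed instructions: 29.

29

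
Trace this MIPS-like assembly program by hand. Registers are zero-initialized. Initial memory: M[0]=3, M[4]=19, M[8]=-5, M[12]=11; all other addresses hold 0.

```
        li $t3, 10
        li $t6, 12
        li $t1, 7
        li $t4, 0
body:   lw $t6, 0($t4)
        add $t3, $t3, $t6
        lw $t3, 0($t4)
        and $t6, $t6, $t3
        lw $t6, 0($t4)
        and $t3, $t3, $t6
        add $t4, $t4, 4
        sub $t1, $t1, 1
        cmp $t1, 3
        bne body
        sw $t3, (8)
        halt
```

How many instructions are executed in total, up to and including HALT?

after li $t3, 10: $t3=10
after li $t6, 12: $t6=12
after li $t1, 7: $t1=7
after li $t4, 0: $t4=0
after lw $t6, 0($t4): $t6=M[0]=3
after add $t3, $t3, $t6: $t3=10+3=13
after lw $t3, 0($t4): $t3=M[0]=3
after and $t6, $t6, $t3: $t6=3&3=3
after lw $t6, 0($t4): $t6=M[0]=3
after and $t3, $t3, $t6: $t3=3&3=3
after add $t4, $t4, 4: $t4=0+4=4
after sub $t1, $t1, 1: $t1=7-1=6
cmp $t1, 3  (cmp 6,3)
bne body: taken
after lw $t6, 0($t4): $t6=M[4]=19
after add $t3, $t3, $t6: $t3=3+19=22
after lw $t3, 0($t4): $t3=M[4]=19
after and $t6, $t6, $t3: $t6=19&19=19
after lw $t6, 0($t4): $t6=M[4]=19
after and $t3, $t3, $t6: $t3=19&19=19
after add $t4, $t4, 4: $t4=4+4=8
after sub $t1, $t1, 1: $t1=6-1=5
cmp $t1, 3  (cmp 5,3)
bne body: taken
after lw $t6, 0($t4): $t6=M[8]=-5
after add $t3, $t3, $t6: $t3=19+(-5)=14
after lw $t3, 0($t4): $t3=M[8]=-5
after and $t6, $t6, $t3: $t6=(-5)&(-5)=-5
after lw $t6, 0($t4): $t6=M[8]=-5
after and $t3, $t3, $t6: $t3=(-5)&(-5)=-5
after add $t4, $t4, 4: $t4=8+4=12
after sub $t1, $t1, 1: $t1=5-1=4
cmp $t1, 3  (cmp 4,3)
bne body: taken
after lw $t6, 0($t4): $t6=M[12]=11
after add $t3, $t3, $t6: $t3=(-5)+11=6
after lw $t3, 0($t4): $t3=M[12]=11
after and $t6, $t6, $t3: $t6=11&11=11
after lw $t6, 0($t4): $t6=M[12]=11
after and $t3, $t3, $t6: $t3=11&11=11
after add $t4, $t4, 4: $t4=12+4=16
after sub $t1, $t1, 1: $t1=4-1=3
cmp $t1, 3  (cmp 3,3)
bne body: not taken
sw $t3, (8) → M[8]=11
halt.
Total executed instructions: 46.

46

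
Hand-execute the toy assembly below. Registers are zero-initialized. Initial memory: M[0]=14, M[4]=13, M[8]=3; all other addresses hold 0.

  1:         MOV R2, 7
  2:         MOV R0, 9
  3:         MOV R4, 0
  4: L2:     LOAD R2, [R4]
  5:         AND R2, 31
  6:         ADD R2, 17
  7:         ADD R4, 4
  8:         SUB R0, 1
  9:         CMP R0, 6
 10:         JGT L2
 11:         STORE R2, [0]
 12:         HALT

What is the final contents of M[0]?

R2=7
R0=9
R4=0
R2=M[0]=14
R2=14&31=14
R2=14+17=31
R4=0+4=4
R0=9-1=8
CMP R0, 6  (cmp 8,6)
JGT L2: taken
R2=M[4]=13
R2=13&31=13
R2=13+17=30
R4=4+4=8
R0=8-1=7
CMP R0, 6  (cmp 7,6)
JGT L2: taken
R2=M[8]=3
R2=3&31=3
R2=3+17=20
R4=8+4=12
R0=7-1=6
CMP R0, 6  (cmp 6,6)
JGT L2: not taken
STORE R2, [0] → M[0]=20
halt.

20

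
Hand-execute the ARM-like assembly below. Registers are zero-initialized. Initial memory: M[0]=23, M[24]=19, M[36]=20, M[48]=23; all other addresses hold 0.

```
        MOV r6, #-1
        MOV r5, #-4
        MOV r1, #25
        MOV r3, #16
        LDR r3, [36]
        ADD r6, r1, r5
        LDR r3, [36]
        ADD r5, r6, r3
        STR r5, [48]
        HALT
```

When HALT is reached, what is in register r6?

21

MOV r6, #-1 → r6=-1
MOV r5, #-4 → r5=-4
MOV r1, #25 → r1=25
MOV r3, #16 → r3=16
LDR r3, [36] → r3=M[36]=20
ADD r6, r1, r5 → r6=25+(-4)=21
LDR r3, [36] → r3=M[36]=20
ADD r5, r6, r3 → r5=21+20=41
STR r5, [48] → M[48]=41
halt.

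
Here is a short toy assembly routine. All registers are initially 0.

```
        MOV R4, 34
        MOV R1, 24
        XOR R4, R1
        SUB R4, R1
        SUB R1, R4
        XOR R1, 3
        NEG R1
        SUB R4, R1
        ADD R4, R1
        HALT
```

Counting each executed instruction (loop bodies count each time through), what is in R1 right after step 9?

11

MOV R4, 34 → R4=34
MOV R1, 24 → R1=24
XOR R4, R1 → R4=34^24=58
SUB R4, R1 → R4=58-24=34
SUB R1, R4 → R1=24-34=-10
XOR R1, 3 → R1=(-10)^3=-11
NEG R1 → R1=-(-11)=11
SUB R4, R1 → R4=34-11=23
ADD R4, R1 → R4=23+11=34
After step 9: R1 = 11.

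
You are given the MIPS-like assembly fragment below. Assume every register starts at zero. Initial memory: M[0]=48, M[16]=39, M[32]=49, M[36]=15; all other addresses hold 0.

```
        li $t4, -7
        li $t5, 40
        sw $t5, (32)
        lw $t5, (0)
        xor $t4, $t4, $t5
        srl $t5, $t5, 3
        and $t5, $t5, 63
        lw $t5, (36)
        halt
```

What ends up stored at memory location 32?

40

$t4=-7
$t5=40
sw $t5, (32) → M[32]=40
$t5=M[0]=48
$t4=(-7)^48=-55
$t5=48>>3=6
$t5=6&63=6
$t5=M[36]=15
halt.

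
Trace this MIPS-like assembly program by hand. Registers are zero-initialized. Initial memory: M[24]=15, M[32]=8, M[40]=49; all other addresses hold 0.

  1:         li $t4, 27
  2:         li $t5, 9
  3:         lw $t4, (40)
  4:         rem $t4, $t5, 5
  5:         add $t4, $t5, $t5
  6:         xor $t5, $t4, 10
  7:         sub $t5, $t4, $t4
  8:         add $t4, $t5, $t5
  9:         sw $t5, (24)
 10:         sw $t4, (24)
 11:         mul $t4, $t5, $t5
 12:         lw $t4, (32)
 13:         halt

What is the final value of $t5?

0

$t4=27
$t5=9
$t4=M[40]=49
$t4=9%5=4
$t4=9+9=18
$t5=18^10=24
$t5=18-18=0
$t4=0+0=0
sw $t5, (24) → M[24]=0
sw $t4, (24) → M[24]=0
$t4=0*0=0
$t4=M[32]=8
halt.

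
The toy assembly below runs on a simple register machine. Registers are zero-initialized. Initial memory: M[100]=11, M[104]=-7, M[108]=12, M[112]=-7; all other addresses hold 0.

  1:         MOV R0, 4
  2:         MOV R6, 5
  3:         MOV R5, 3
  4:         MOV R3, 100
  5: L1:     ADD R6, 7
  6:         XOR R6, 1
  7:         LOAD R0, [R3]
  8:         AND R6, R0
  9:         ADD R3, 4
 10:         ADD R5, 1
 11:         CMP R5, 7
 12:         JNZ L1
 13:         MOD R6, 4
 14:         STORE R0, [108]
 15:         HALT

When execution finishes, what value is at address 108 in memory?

MOV R0, 4 → R0=4
MOV R6, 5 → R6=5
MOV R5, 3 → R5=3
MOV R3, 100 → R3=100
ADD R6, 7 → R6=5+7=12
XOR R6, 1 → R6=12^1=13
LOAD R0, [R3] → R0=M[100]=11
AND R6, R0 → R6=13&11=9
ADD R3, 4 → R3=100+4=104
ADD R5, 1 → R5=3+1=4
CMP R5, 7  (cmp 4,7)
JNZ L1: taken
ADD R6, 7 → R6=9+7=16
XOR R6, 1 → R6=16^1=17
LOAD R0, [R3] → R0=M[104]=-7
AND R6, R0 → R6=17&(-7)=17
ADD R3, 4 → R3=104+4=108
ADD R5, 1 → R5=4+1=5
CMP R5, 7  (cmp 5,7)
JNZ L1: taken
ADD R6, 7 → R6=17+7=24
XOR R6, 1 → R6=24^1=25
LOAD R0, [R3] → R0=M[108]=12
AND R6, R0 → R6=25&12=8
ADD R3, 4 → R3=108+4=112
ADD R5, 1 → R5=5+1=6
CMP R5, 7  (cmp 6,7)
JNZ L1: taken
ADD R6, 7 → R6=8+7=15
XOR R6, 1 → R6=15^1=14
LOAD R0, [R3] → R0=M[112]=-7
AND R6, R0 → R6=14&(-7)=8
ADD R3, 4 → R3=112+4=116
ADD R5, 1 → R5=6+1=7
CMP R5, 7  (cmp 7,7)
JNZ L1: not taken
MOD R6, 4 → R6=8%4=0
STORE R0, [108] → M[108]=-7
halt.

-7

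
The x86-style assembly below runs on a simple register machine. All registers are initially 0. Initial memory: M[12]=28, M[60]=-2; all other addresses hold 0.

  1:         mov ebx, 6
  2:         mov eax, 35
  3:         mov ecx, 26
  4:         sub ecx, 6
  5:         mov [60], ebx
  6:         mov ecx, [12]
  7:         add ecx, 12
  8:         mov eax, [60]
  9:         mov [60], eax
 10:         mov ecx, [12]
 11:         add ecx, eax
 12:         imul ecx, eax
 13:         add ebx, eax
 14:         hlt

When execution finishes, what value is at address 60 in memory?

6

ebx=6
eax=35
ecx=26
ecx=26-6=20
mov [60], ebx → M[60]=6
ecx=M[12]=28
ecx=28+12=40
eax=M[60]=6
mov [60], eax → M[60]=6
ecx=M[12]=28
ecx=28+6=34
ecx=34*6=204
ebx=6+6=12
halt.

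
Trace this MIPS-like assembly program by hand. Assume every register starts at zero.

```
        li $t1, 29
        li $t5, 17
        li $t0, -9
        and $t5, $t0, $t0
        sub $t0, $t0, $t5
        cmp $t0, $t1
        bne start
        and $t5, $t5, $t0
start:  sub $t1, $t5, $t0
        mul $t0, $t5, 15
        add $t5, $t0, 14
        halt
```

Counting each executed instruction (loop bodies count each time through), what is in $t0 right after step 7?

0

$t1=29
$t5=17
$t0=-9
$t5=(-9)&(-9)=-9
$t0=(-9)-(-9)=0
cmp $t0, $t1  (cmp 0,29)
bne start: taken
After step 7: $t0 = 0.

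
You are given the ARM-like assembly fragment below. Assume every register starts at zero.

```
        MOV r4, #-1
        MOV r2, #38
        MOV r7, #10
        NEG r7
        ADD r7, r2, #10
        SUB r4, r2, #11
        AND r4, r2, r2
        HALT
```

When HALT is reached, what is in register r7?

48

after MOV r4, #-1: r4=-1
after MOV r2, #38: r2=38
after MOV r7, #10: r7=10
after NEG r7: r7=-(10)=-10
after ADD r7, r2, #10: r7=38+10=48
after SUB r4, r2, #11: r4=38-11=27
after AND r4, r2, r2: r4=38&38=38
halt.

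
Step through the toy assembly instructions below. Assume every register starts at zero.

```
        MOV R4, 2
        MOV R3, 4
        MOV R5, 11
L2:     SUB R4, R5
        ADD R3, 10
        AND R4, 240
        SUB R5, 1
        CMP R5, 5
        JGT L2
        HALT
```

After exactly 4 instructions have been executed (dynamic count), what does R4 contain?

-9

MOV R4, 2 → R4=2
MOV R3, 4 → R3=4
MOV R5, 11 → R5=11
SUB R4, R5 → R4=2-11=-9
After step 4: R4 = -9.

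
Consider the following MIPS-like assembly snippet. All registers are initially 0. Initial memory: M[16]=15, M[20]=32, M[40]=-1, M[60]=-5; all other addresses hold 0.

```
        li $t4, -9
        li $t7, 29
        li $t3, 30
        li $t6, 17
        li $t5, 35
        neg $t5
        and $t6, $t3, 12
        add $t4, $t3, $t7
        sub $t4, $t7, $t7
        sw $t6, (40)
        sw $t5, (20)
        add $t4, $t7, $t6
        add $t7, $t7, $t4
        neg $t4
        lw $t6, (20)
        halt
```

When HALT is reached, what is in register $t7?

$t4=-9
$t7=29
$t3=30
$t6=17
$t5=35
$t5=-(35)=-35
$t6=30&12=12
$t4=30+29=59
$t4=29-29=0
sw $t6, (40) → M[40]=12
sw $t5, (20) → M[20]=-35
$t4=29+12=41
$t7=29+41=70
$t4=-(41)=-41
$t6=M[20]=-35
halt.

70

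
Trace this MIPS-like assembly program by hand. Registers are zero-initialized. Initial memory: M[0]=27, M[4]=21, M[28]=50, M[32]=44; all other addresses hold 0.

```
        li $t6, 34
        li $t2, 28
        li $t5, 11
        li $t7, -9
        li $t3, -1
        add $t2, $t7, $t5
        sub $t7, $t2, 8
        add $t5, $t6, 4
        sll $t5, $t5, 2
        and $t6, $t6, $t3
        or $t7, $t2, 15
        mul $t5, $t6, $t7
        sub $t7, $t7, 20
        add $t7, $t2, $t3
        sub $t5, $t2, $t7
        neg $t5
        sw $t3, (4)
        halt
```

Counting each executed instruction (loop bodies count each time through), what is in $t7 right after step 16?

$t6=34
$t2=28
$t5=11
$t7=-9
$t3=-1
$t2=(-9)+11=2
$t7=2-8=-6
$t5=34+4=38
$t5=38<<2=152
$t6=34&(-1)=34
$t7=2|15=15
$t5=34*15=510
$t7=15-20=-5
$t7=2+(-1)=1
$t5=2-1=1
$t5=-(1)=-1
After step 16: $t7 = 1.

1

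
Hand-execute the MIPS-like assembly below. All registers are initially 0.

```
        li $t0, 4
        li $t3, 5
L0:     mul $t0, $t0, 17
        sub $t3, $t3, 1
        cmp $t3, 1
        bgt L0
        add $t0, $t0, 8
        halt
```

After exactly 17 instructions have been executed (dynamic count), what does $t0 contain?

334084

li $t0, 4 → $t0=4
li $t3, 5 → $t3=5
mul $t0, $t0, 17 → $t0=4*17=68
sub $t3, $t3, 1 → $t3=5-1=4
cmp $t3, 1  (cmp 4,1)
bgt L0: taken
mul $t0, $t0, 17 → $t0=68*17=1156
sub $t3, $t3, 1 → $t3=4-1=3
cmp $t3, 1  (cmp 3,1)
bgt L0: taken
mul $t0, $t0, 17 → $t0=1156*17=19652
sub $t3, $t3, 1 → $t3=3-1=2
cmp $t3, 1  (cmp 2,1)
bgt L0: taken
mul $t0, $t0, 17 → $t0=19652*17=334084
sub $t3, $t3, 1 → $t3=2-1=1
cmp $t3, 1  (cmp 1,1)
After step 17: $t0 = 334084.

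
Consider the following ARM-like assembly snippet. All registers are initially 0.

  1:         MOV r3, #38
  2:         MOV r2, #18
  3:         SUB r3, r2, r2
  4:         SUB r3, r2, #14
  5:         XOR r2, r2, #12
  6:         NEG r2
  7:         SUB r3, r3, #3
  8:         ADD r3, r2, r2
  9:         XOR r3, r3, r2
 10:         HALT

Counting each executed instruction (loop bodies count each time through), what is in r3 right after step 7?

1

after MOV r3, #38: r3=38
after MOV r2, #18: r2=18
after SUB r3, r2, r2: r3=18-18=0
after SUB r3, r2, #14: r3=18-14=4
after XOR r2, r2, #12: r2=18^12=30
after NEG r2: r2=-(30)=-30
after SUB r3, r3, #3: r3=4-3=1
After step 7: r3 = 1.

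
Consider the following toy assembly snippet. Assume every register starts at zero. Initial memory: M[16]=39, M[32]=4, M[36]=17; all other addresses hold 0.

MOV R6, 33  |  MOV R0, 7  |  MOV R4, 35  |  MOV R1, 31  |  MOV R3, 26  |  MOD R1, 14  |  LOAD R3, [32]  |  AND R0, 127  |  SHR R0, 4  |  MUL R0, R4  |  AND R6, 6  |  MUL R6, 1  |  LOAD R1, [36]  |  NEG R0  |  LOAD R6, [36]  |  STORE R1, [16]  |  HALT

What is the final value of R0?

after MOV R6, 33: R6=33
after MOV R0, 7: R0=7
after MOV R4, 35: R4=35
after MOV R1, 31: R1=31
after MOV R3, 26: R3=26
after MOD R1, 14: R1=31%14=3
after LOAD R3, [32]: R3=M[32]=4
after AND R0, 127: R0=7&127=7
after SHR R0, 4: R0=7>>4=0
after MUL R0, R4: R0=0*35=0
after AND R6, 6: R6=33&6=0
after MUL R6, 1: R6=0*1=0
after LOAD R1, [36]: R1=M[36]=17
after NEG R0: R0=-(0)=0
after LOAD R6, [36]: R6=M[36]=17
STORE R1, [16] → M[16]=17
halt.

0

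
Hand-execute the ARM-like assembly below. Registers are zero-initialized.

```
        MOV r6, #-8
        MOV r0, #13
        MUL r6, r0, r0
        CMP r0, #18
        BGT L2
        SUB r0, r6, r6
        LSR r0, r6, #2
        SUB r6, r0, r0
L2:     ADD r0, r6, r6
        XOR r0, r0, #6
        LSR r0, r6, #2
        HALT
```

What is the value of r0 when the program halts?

0

after MOV r6, #-8: r6=-8
after MOV r0, #13: r0=13
after MUL r6, r0, r0: r6=13*13=169
CMP r0, #18  (cmp 13,18)
BGT L2: not taken
after SUB r0, r6, r6: r0=169-169=0
after LSR r0, r6, #2: r0=169>>2=42
after SUB r6, r0, r0: r6=42-42=0
after ADD r0, r6, r6: r0=0+0=0
after XOR r0, r0, #6: r0=0^6=6
after LSR r0, r6, #2: r0=0>>2=0
halt.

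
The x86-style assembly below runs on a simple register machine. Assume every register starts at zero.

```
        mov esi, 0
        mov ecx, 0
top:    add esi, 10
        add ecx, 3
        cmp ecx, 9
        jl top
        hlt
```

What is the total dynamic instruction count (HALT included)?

mov esi, 0 → esi=0
mov ecx, 0 → ecx=0
add esi, 10 → esi=0+10=10
add ecx, 3 → ecx=0+3=3
cmp ecx, 9  (cmp 3,9)
jl top: taken
add esi, 10 → esi=10+10=20
add ecx, 3 → ecx=3+3=6
cmp ecx, 9  (cmp 6,9)
jl top: taken
add esi, 10 → esi=20+10=30
add ecx, 3 → ecx=6+3=9
cmp ecx, 9  (cmp 9,9)
jl top: not taken
halt.
Total executed instructions: 15.

15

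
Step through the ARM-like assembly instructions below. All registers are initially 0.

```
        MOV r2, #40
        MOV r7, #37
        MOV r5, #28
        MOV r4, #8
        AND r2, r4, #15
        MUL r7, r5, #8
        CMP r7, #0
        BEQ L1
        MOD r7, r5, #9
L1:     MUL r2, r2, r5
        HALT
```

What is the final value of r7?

after MOV r2, #40: r2=40
after MOV r7, #37: r7=37
after MOV r5, #28: r5=28
after MOV r4, #8: r4=8
after AND r2, r4, #15: r2=8&15=8
after MUL r7, r5, #8: r7=28*8=224
CMP r7, #0  (cmp 224,0)
BEQ L1: not taken
after MOD r7, r5, #9: r7=28%9=1
after MUL r2, r2, r5: r2=8*28=224
halt.

1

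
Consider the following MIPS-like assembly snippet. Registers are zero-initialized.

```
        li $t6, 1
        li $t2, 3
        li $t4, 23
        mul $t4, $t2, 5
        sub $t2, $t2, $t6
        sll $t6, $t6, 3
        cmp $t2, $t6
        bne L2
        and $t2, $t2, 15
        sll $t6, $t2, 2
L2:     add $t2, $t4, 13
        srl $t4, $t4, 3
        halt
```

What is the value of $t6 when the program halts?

li $t6, 1 → $t6=1
li $t2, 3 → $t2=3
li $t4, 23 → $t4=23
mul $t4, $t2, 5 → $t4=3*5=15
sub $t2, $t2, $t6 → $t2=3-1=2
sll $t6, $t6, 3 → $t6=1<<3=8
cmp $t2, $t6  (cmp 2,8)
bne L2: taken
add $t2, $t4, 13 → $t2=15+13=28
srl $t4, $t4, 3 → $t4=15>>3=1
halt.

8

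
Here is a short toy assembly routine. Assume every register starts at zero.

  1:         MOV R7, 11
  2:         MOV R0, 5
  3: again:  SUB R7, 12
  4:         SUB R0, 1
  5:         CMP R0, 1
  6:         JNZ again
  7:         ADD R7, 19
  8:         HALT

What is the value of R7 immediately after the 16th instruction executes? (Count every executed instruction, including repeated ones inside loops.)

R7=11
R0=5
R7=11-12=-1
R0=5-1=4
CMP R0, 1  (cmp 4,1)
JNZ again: taken
R7=(-1)-12=-13
R0=4-1=3
CMP R0, 1  (cmp 3,1)
JNZ again: taken
R7=(-13)-12=-25
R0=3-1=2
CMP R0, 1  (cmp 2,1)
JNZ again: taken
R7=(-25)-12=-37
R0=2-1=1
After step 16: R7 = -37.

-37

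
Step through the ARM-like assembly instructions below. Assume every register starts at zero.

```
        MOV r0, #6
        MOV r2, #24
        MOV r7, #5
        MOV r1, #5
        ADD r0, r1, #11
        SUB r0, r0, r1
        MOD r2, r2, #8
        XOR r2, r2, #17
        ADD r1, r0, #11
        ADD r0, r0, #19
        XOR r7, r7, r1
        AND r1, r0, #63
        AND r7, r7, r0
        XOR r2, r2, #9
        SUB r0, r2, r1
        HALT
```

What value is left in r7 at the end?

r0=6
r2=24
r7=5
r1=5
r0=5+11=16
r0=16-5=11
r2=24%8=0
r2=0^17=17
r1=11+11=22
r0=11+19=30
r7=5^22=19
r1=30&63=30
r7=19&30=18
r2=17^9=24
r0=24-30=-6
halt.

18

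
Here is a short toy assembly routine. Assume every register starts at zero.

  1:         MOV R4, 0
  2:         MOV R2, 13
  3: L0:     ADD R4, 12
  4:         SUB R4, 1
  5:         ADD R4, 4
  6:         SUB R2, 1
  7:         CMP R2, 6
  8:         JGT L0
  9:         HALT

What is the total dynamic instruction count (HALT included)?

45

MOV R4, 0 → R4=0
MOV R2, 13 → R2=13
ADD R4, 12 → R4=0+12=12
SUB R4, 1 → R4=12-1=11
ADD R4, 4 → R4=11+4=15
SUB R2, 1 → R2=13-1=12
CMP R2, 6  (cmp 12,6)
JGT L0: taken
ADD R4, 12 → R4=15+12=27
SUB R4, 1 → R4=27-1=26
ADD R4, 4 → R4=26+4=30
SUB R2, 1 → R2=12-1=11
CMP R2, 6  (cmp 11,6)
JGT L0: taken
ADD R4, 12 → R4=30+12=42
SUB R4, 1 → R4=42-1=41
ADD R4, 4 → R4=41+4=45
SUB R2, 1 → R2=11-1=10
CMP R2, 6  (cmp 10,6)
JGT L0: taken
ADD R4, 12 → R4=45+12=57
SUB R4, 1 → R4=57-1=56
ADD R4, 4 → R4=56+4=60
SUB R2, 1 → R2=10-1=9
CMP R2, 6  (cmp 9,6)
JGT L0: taken
ADD R4, 12 → R4=60+12=72
SUB R4, 1 → R4=72-1=71
ADD R4, 4 → R4=71+4=75
SUB R2, 1 → R2=9-1=8
CMP R2, 6  (cmp 8,6)
JGT L0: taken
ADD R4, 12 → R4=75+12=87
SUB R4, 1 → R4=87-1=86
ADD R4, 4 → R4=86+4=90
SUB R2, 1 → R2=8-1=7
CMP R2, 6  (cmp 7,6)
JGT L0: taken
ADD R4, 12 → R4=90+12=102
SUB R4, 1 → R4=102-1=101
ADD R4, 4 → R4=101+4=105
SUB R2, 1 → R2=7-1=6
CMP R2, 6  (cmp 6,6)
JGT L0: not taken
halt.
Total executed instructions: 45.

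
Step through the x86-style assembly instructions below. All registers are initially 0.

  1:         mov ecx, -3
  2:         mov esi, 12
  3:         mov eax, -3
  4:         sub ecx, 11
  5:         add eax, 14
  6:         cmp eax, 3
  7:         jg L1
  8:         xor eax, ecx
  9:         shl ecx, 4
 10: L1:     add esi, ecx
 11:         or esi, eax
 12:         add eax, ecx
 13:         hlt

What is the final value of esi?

-1

after mov ecx, -3: ecx=-3
after mov esi, 12: esi=12
after mov eax, -3: eax=-3
after sub ecx, 11: ecx=(-3)-11=-14
after add eax, 14: eax=(-3)+14=11
cmp eax, 3  (cmp 11,3)
jg L1: taken
after add esi, ecx: esi=12+(-14)=-2
after or esi, eax: esi=(-2)|11=-1
after add eax, ecx: eax=11+(-14)=-3
halt.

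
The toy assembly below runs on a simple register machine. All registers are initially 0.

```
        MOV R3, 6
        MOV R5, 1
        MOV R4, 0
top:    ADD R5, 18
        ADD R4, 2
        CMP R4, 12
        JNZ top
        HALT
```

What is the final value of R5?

MOV R3, 6 → R3=6
MOV R5, 1 → R5=1
MOV R4, 0 → R4=0
ADD R5, 18 → R5=1+18=19
ADD R4, 2 → R4=0+2=2
CMP R4, 12  (cmp 2,12)
JNZ top: taken
ADD R5, 18 → R5=19+18=37
ADD R4, 2 → R4=2+2=4
CMP R4, 12  (cmp 4,12)
JNZ top: taken
ADD R5, 18 → R5=37+18=55
ADD R4, 2 → R4=4+2=6
CMP R4, 12  (cmp 6,12)
JNZ top: taken
ADD R5, 18 → R5=55+18=73
ADD R4, 2 → R4=6+2=8
CMP R4, 12  (cmp 8,12)
JNZ top: taken
ADD R5, 18 → R5=73+18=91
ADD R4, 2 → R4=8+2=10
CMP R4, 12  (cmp 10,12)
JNZ top: taken
ADD R5, 18 → R5=91+18=109
ADD R4, 2 → R4=10+2=12
CMP R4, 12  (cmp 12,12)
JNZ top: not taken
halt.

109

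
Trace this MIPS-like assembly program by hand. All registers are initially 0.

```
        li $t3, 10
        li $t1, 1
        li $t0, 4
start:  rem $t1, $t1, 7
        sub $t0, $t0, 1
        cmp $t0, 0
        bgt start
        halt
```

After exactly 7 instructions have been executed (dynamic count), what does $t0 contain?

li $t3, 10 → $t3=10
li $t1, 1 → $t1=1
li $t0, 4 → $t0=4
rem $t1, $t1, 7 → $t1=1%7=1
sub $t0, $t0, 1 → $t0=4-1=3
cmp $t0, 0  (cmp 3,0)
bgt start: taken
After step 7: $t0 = 3.

3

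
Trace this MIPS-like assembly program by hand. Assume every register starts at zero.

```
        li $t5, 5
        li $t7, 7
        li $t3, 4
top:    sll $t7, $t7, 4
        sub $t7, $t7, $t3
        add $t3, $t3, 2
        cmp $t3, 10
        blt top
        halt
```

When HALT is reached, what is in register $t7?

27544

li $t5, 5 → $t5=5
li $t7, 7 → $t7=7
li $t3, 4 → $t3=4
sll $t7, $t7, 4 → $t7=7<<4=112
sub $t7, $t7, $t3 → $t7=112-4=108
add $t3, $t3, 2 → $t3=4+2=6
cmp $t3, 10  (cmp 6,10)
blt top: taken
sll $t7, $t7, 4 → $t7=108<<4=1728
sub $t7, $t7, $t3 → $t7=1728-6=1722
add $t3, $t3, 2 → $t3=6+2=8
cmp $t3, 10  (cmp 8,10)
blt top: taken
sll $t7, $t7, 4 → $t7=1722<<4=27552
sub $t7, $t7, $t3 → $t7=27552-8=27544
add $t3, $t3, 2 → $t3=8+2=10
cmp $t3, 10  (cmp 10,10)
blt top: not taken
halt.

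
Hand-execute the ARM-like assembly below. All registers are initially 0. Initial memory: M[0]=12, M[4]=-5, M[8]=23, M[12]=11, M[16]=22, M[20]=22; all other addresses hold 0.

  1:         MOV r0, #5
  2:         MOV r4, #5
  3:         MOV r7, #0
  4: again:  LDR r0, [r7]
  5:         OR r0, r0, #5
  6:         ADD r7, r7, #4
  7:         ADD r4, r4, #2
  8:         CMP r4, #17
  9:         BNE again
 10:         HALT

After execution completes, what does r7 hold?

r0=5
r4=5
r7=0
r0=M[0]=12
r0=12|5=13
r7=0+4=4
r4=5+2=7
CMP r4, #17  (cmp 7,17)
BNE again: taken
r0=M[4]=-5
r0=(-5)|5=-1
r7=4+4=8
r4=7+2=9
CMP r4, #17  (cmp 9,17)
BNE again: taken
r0=M[8]=23
r0=23|5=23
r7=8+4=12
r4=9+2=11
CMP r4, #17  (cmp 11,17)
BNE again: taken
r0=M[12]=11
r0=11|5=15
r7=12+4=16
r4=11+2=13
CMP r4, #17  (cmp 13,17)
BNE again: taken
r0=M[16]=22
r0=22|5=23
r7=16+4=20
r4=13+2=15
CMP r4, #17  (cmp 15,17)
BNE again: taken
r0=M[20]=22
r0=22|5=23
r7=20+4=24
r4=15+2=17
CMP r4, #17  (cmp 17,17)
BNE again: not taken
halt.

24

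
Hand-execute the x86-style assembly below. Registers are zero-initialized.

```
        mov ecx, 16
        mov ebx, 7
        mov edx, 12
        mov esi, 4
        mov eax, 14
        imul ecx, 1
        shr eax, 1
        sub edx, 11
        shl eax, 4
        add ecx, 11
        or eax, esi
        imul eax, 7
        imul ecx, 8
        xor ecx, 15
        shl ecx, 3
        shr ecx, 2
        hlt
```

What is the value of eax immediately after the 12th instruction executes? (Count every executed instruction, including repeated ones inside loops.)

812

mov ecx, 16 → ecx=16
mov ebx, 7 → ebx=7
mov edx, 12 → edx=12
mov esi, 4 → esi=4
mov eax, 14 → eax=14
imul ecx, 1 → ecx=16*1=16
shr eax, 1 → eax=14>>1=7
sub edx, 11 → edx=12-11=1
shl eax, 4 → eax=7<<4=112
add ecx, 11 → ecx=16+11=27
or eax, esi → eax=112|4=116
imul eax, 7 → eax=116*7=812
After step 12: eax = 812.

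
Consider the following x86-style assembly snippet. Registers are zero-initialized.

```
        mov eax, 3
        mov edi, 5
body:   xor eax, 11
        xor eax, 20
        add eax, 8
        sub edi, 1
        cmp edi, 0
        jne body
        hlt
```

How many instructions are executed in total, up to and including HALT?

mov eax, 3 → eax=3
mov edi, 5 → edi=5
xor eax, 11 → eax=3^11=8
xor eax, 20 → eax=8^20=28
add eax, 8 → eax=28+8=36
sub edi, 1 → edi=5-1=4
cmp edi, 0  (cmp 4,0)
jne body: taken
xor eax, 11 → eax=36^11=47
xor eax, 20 → eax=47^20=59
add eax, 8 → eax=59+8=67
sub edi, 1 → edi=4-1=3
cmp edi, 0  (cmp 3,0)
jne body: taken
xor eax, 11 → eax=67^11=72
xor eax, 20 → eax=72^20=92
add eax, 8 → eax=92+8=100
sub edi, 1 → edi=3-1=2
cmp edi, 0  (cmp 2,0)
jne body: taken
xor eax, 11 → eax=100^11=111
xor eax, 20 → eax=111^20=123
add eax, 8 → eax=123+8=131
sub edi, 1 → edi=2-1=1
cmp edi, 0  (cmp 1,0)
jne body: taken
xor eax, 11 → eax=131^11=136
xor eax, 20 → eax=136^20=156
add eax, 8 → eax=156+8=164
sub edi, 1 → edi=1-1=0
cmp edi, 0  (cmp 0,0)
jne body: not taken
halt.
Total executed instructions: 33.

33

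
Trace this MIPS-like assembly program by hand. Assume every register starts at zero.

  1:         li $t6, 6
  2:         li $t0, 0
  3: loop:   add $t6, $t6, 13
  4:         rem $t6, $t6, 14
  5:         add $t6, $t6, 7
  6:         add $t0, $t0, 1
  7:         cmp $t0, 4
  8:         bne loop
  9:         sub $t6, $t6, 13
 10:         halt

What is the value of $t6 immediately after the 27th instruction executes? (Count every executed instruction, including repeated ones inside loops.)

after li $t6, 6: $t6=6
after li $t0, 0: $t0=0
after add $t6, $t6, 13: $t6=6+13=19
after rem $t6, $t6, 14: $t6=19%14=5
after add $t6, $t6, 7: $t6=5+7=12
after add $t0, $t0, 1: $t0=0+1=1
cmp $t0, 4  (cmp 1,4)
bne loop: taken
after add $t6, $t6, 13: $t6=12+13=25
after rem $t6, $t6, 14: $t6=25%14=11
after add $t6, $t6, 7: $t6=11+7=18
after add $t0, $t0, 1: $t0=1+1=2
cmp $t0, 4  (cmp 2,4)
bne loop: taken
after add $t6, $t6, 13: $t6=18+13=31
after rem $t6, $t6, 14: $t6=31%14=3
after add $t6, $t6, 7: $t6=3+7=10
after add $t0, $t0, 1: $t0=2+1=3
cmp $t0, 4  (cmp 3,4)
bne loop: taken
after add $t6, $t6, 13: $t6=10+13=23
after rem $t6, $t6, 14: $t6=23%14=9
after add $t6, $t6, 7: $t6=9+7=16
after add $t0, $t0, 1: $t0=3+1=4
cmp $t0, 4  (cmp 4,4)
bne loop: not taken
after sub $t6, $t6, 13: $t6=16-13=3
After step 27: $t6 = 3.

3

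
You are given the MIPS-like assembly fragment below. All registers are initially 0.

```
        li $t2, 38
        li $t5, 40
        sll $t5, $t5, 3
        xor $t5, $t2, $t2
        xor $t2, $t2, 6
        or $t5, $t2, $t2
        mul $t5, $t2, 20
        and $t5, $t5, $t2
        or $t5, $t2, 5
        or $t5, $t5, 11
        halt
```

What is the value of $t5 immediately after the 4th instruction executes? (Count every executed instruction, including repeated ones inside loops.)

after li $t2, 38: $t2=38
after li $t5, 40: $t5=40
after sll $t5, $t5, 3: $t5=40<<3=320
after xor $t5, $t2, $t2: $t5=38^38=0
After step 4: $t5 = 0.

0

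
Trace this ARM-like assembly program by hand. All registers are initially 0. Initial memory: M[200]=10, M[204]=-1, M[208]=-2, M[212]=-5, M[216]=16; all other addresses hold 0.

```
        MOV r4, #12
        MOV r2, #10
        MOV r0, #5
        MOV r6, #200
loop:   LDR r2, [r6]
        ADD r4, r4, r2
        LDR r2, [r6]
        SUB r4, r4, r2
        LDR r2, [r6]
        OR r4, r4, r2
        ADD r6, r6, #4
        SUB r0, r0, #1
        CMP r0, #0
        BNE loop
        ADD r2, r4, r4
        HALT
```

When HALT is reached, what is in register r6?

220

after MOV r4, #12: r4=12
after MOV r2, #10: r2=10
after MOV r0, #5: r0=5
after MOV r6, #200: r6=200
after LDR r2, [r6]: r2=M[200]=10
after ADD r4, r4, r2: r4=12+10=22
after LDR r2, [r6]: r2=M[200]=10
after SUB r4, r4, r2: r4=22-10=12
after LDR r2, [r6]: r2=M[200]=10
after OR r4, r4, r2: r4=12|10=14
after ADD r6, r6, #4: r6=200+4=204
after SUB r0, r0, #1: r0=5-1=4
CMP r0, #0  (cmp 4,0)
BNE loop: taken
after LDR r2, [r6]: r2=M[204]=-1
after ADD r4, r4, r2: r4=14+(-1)=13
after LDR r2, [r6]: r2=M[204]=-1
after SUB r4, r4, r2: r4=13-(-1)=14
after LDR r2, [r6]: r2=M[204]=-1
after OR r4, r4, r2: r4=14|(-1)=-1
after ADD r6, r6, #4: r6=204+4=208
after SUB r0, r0, #1: r0=4-1=3
CMP r0, #0  (cmp 3,0)
BNE loop: taken
after LDR r2, [r6]: r2=M[208]=-2
after ADD r4, r4, r2: r4=(-1)+(-2)=-3
after LDR r2, [r6]: r2=M[208]=-2
after SUB r4, r4, r2: r4=(-3)-(-2)=-1
after LDR r2, [r6]: r2=M[208]=-2
after OR r4, r4, r2: r4=(-1)|(-2)=-1
after ADD r6, r6, #4: r6=208+4=212
after SUB r0, r0, #1: r0=3-1=2
CMP r0, #0  (cmp 2,0)
BNE loop: taken
after LDR r2, [r6]: r2=M[212]=-5
after ADD r4, r4, r2: r4=(-1)+(-5)=-6
after LDR r2, [r6]: r2=M[212]=-5
after SUB r4, r4, r2: r4=(-6)-(-5)=-1
after LDR r2, [r6]: r2=M[212]=-5
after OR r4, r4, r2: r4=(-1)|(-5)=-1
after ADD r6, r6, #4: r6=212+4=216
after SUB r0, r0, #1: r0=2-1=1
CMP r0, #0  (cmp 1,0)
BNE loop: taken
after LDR r2, [r6]: r2=M[216]=16
after ADD r4, r4, r2: r4=(-1)+16=15
after LDR r2, [r6]: r2=M[216]=16
after SUB r4, r4, r2: r4=15-16=-1
after LDR r2, [r6]: r2=M[216]=16
after OR r4, r4, r2: r4=(-1)|16=-1
after ADD r6, r6, #4: r6=216+4=220
after SUB r0, r0, #1: r0=1-1=0
CMP r0, #0  (cmp 0,0)
BNE loop: not taken
after ADD r2, r4, r4: r2=(-1)+(-1)=-2
halt.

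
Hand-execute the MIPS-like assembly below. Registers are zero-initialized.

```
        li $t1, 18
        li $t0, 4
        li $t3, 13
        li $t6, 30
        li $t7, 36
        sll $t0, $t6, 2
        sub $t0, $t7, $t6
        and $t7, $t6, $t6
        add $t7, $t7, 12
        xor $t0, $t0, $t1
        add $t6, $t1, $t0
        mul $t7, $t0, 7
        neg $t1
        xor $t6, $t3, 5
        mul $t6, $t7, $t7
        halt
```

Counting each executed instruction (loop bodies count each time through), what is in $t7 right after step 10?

42

after li $t1, 18: $t1=18
after li $t0, 4: $t0=4
after li $t3, 13: $t3=13
after li $t6, 30: $t6=30
after li $t7, 36: $t7=36
after sll $t0, $t6, 2: $t0=30<<2=120
after sub $t0, $t7, $t6: $t0=36-30=6
after and $t7, $t6, $t6: $t7=30&30=30
after add $t7, $t7, 12: $t7=30+12=42
after xor $t0, $t0, $t1: $t0=6^18=20
After step 10: $t7 = 42.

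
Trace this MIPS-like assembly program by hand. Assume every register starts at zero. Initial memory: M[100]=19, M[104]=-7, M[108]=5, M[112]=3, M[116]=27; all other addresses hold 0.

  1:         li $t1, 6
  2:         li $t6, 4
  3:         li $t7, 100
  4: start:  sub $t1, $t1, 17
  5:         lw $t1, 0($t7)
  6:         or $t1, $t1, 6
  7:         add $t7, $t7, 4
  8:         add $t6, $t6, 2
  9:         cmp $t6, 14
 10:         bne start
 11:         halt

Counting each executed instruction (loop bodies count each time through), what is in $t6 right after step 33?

li $t1, 6 → $t1=6
li $t6, 4 → $t6=4
li $t7, 100 → $t7=100
sub $t1, $t1, 17 → $t1=6-17=-11
lw $t1, 0($t7) → $t1=M[100]=19
or $t1, $t1, 6 → $t1=19|6=23
add $t7, $t7, 4 → $t7=100+4=104
add $t6, $t6, 2 → $t6=4+2=6
cmp $t6, 14  (cmp 6,14)
bne start: taken
sub $t1, $t1, 17 → $t1=23-17=6
lw $t1, 0($t7) → $t1=M[104]=-7
or $t1, $t1, 6 → $t1=(-7)|6=-1
add $t7, $t7, 4 → $t7=104+4=108
add $t6, $t6, 2 → $t6=6+2=8
cmp $t6, 14  (cmp 8,14)
bne start: taken
sub $t1, $t1, 17 → $t1=(-1)-17=-18
lw $t1, 0($t7) → $t1=M[108]=5
or $t1, $t1, 6 → $t1=5|6=7
add $t7, $t7, 4 → $t7=108+4=112
add $t6, $t6, 2 → $t6=8+2=10
cmp $t6, 14  (cmp 10,14)
bne start: taken
sub $t1, $t1, 17 → $t1=7-17=-10
lw $t1, 0($t7) → $t1=M[112]=3
or $t1, $t1, 6 → $t1=3|6=7
add $t7, $t7, 4 → $t7=112+4=116
add $t6, $t6, 2 → $t6=10+2=12
cmp $t6, 14  (cmp 12,14)
bne start: taken
sub $t1, $t1, 17 → $t1=7-17=-10
lw $t1, 0($t7) → $t1=M[116]=27
After step 33: $t6 = 12.

12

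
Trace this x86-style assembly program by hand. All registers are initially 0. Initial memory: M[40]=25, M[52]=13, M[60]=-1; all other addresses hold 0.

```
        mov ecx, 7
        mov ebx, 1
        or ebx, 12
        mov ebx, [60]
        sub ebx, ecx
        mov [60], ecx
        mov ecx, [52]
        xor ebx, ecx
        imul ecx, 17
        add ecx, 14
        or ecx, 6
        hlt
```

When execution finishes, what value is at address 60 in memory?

7

mov ecx, 7 → ecx=7
mov ebx, 1 → ebx=1
or ebx, 12 → ebx=1|12=13
mov ebx, [60] → ebx=M[60]=-1
sub ebx, ecx → ebx=(-1)-7=-8
mov [60], ecx → M[60]=7
mov ecx, [52] → ecx=M[52]=13
xor ebx, ecx → ebx=(-8)^13=-11
imul ecx, 17 → ecx=13*17=221
add ecx, 14 → ecx=221+14=235
or ecx, 6 → ecx=235|6=239
halt.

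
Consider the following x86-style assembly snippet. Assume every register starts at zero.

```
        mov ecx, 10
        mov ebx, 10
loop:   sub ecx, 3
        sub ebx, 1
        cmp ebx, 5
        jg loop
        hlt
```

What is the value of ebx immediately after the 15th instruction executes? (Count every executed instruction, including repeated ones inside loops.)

7

after mov ecx, 10: ecx=10
after mov ebx, 10: ebx=10
after sub ecx, 3: ecx=10-3=7
after sub ebx, 1: ebx=10-1=9
cmp ebx, 5  (cmp 9,5)
jg loop: taken
after sub ecx, 3: ecx=7-3=4
after sub ebx, 1: ebx=9-1=8
cmp ebx, 5  (cmp 8,5)
jg loop: taken
after sub ecx, 3: ecx=4-3=1
after sub ebx, 1: ebx=8-1=7
cmp ebx, 5  (cmp 7,5)
jg loop: taken
after sub ecx, 3: ecx=1-3=-2
After step 15: ebx = 7.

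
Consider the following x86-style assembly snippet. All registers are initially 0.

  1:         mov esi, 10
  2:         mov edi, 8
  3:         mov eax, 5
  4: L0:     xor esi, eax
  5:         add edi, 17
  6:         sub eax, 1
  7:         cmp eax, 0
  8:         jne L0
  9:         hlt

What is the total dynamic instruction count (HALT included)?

mov esi, 10 → esi=10
mov edi, 8 → edi=8
mov eax, 5 → eax=5
xor esi, eax → esi=10^5=15
add edi, 17 → edi=8+17=25
sub eax, 1 → eax=5-1=4
cmp eax, 0  (cmp 4,0)
jne L0: taken
xor esi, eax → esi=15^4=11
add edi, 17 → edi=25+17=42
sub eax, 1 → eax=4-1=3
cmp eax, 0  (cmp 3,0)
jne L0: taken
xor esi, eax → esi=11^3=8
add edi, 17 → edi=42+17=59
sub eax, 1 → eax=3-1=2
cmp eax, 0  (cmp 2,0)
jne L0: taken
xor esi, eax → esi=8^2=10
add edi, 17 → edi=59+17=76
sub eax, 1 → eax=2-1=1
cmp eax, 0  (cmp 1,0)
jne L0: taken
xor esi, eax → esi=10^1=11
add edi, 17 → edi=76+17=93
sub eax, 1 → eax=1-1=0
cmp eax, 0  (cmp 0,0)
jne L0: not taken
halt.
Total executed instructions: 29.

29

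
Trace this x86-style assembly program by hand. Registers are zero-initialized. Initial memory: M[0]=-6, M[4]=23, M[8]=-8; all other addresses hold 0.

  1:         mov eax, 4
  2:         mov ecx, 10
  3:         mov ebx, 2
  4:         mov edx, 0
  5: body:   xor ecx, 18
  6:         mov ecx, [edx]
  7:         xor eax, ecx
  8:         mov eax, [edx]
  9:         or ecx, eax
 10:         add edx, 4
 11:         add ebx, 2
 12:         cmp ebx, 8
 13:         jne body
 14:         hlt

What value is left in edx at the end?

eax=4
ecx=10
ebx=2
edx=0
ecx=10^18=24
ecx=M[0]=-6
eax=4^(-6)=-2
eax=M[0]=-6
ecx=(-6)|(-6)=-6
edx=0+4=4
ebx=2+2=4
cmp ebx, 8  (cmp 4,8)
jne body: taken
ecx=(-6)^18=-24
ecx=M[4]=23
eax=(-6)^23=-19
eax=M[4]=23
ecx=23|23=23
edx=4+4=8
ebx=4+2=6
cmp ebx, 8  (cmp 6,8)
jne body: taken
ecx=23^18=5
ecx=M[8]=-8
eax=23^(-8)=-17
eax=M[8]=-8
ecx=(-8)|(-8)=-8
edx=8+4=12
ebx=6+2=8
cmp ebx, 8  (cmp 8,8)
jne body: not taken
halt.

12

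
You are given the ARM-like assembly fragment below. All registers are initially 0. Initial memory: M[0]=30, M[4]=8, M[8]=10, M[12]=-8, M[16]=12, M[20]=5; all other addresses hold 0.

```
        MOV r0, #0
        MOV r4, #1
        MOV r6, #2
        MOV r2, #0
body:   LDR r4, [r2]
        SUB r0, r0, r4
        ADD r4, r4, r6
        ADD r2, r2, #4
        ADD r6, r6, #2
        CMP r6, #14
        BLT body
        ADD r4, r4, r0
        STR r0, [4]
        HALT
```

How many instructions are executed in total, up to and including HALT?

49

after MOV r0, #0: r0=0
after MOV r4, #1: r4=1
after MOV r6, #2: r6=2
after MOV r2, #0: r2=0
after LDR r4, [r2]: r4=M[0]=30
after SUB r0, r0, r4: r0=0-30=-30
after ADD r4, r4, r6: r4=30+2=32
after ADD r2, r2, #4: r2=0+4=4
after ADD r6, r6, #2: r6=2+2=4
CMP r6, #14  (cmp 4,14)
BLT body: taken
after LDR r4, [r2]: r4=M[4]=8
after SUB r0, r0, r4: r0=(-30)-8=-38
after ADD r4, r4, r6: r4=8+4=12
after ADD r2, r2, #4: r2=4+4=8
after ADD r6, r6, #2: r6=4+2=6
CMP r6, #14  (cmp 6,14)
BLT body: taken
after LDR r4, [r2]: r4=M[8]=10
after SUB r0, r0, r4: r0=(-38)-10=-48
after ADD r4, r4, r6: r4=10+6=16
after ADD r2, r2, #4: r2=8+4=12
after ADD r6, r6, #2: r6=6+2=8
CMP r6, #14  (cmp 8,14)
BLT body: taken
after LDR r4, [r2]: r4=M[12]=-8
after SUB r0, r0, r4: r0=(-48)-(-8)=-40
after ADD r4, r4, r6: r4=(-8)+8=0
after ADD r2, r2, #4: r2=12+4=16
after ADD r6, r6, #2: r6=8+2=10
CMP r6, #14  (cmp 10,14)
BLT body: taken
after LDR r4, [r2]: r4=M[16]=12
after SUB r0, r0, r4: r0=(-40)-12=-52
after ADD r4, r4, r6: r4=12+10=22
after ADD r2, r2, #4: r2=16+4=20
after ADD r6, r6, #2: r6=10+2=12
CMP r6, #14  (cmp 12,14)
BLT body: taken
after LDR r4, [r2]: r4=M[20]=5
after SUB r0, r0, r4: r0=(-52)-5=-57
after ADD r4, r4, r6: r4=5+12=17
after ADD r2, r2, #4: r2=20+4=24
after ADD r6, r6, #2: r6=12+2=14
CMP r6, #14  (cmp 14,14)
BLT body: not taken
after ADD r4, r4, r0: r4=17+(-57)=-40
STR r0, [4] → M[4]=-57
halt.
Total executed instructions: 49.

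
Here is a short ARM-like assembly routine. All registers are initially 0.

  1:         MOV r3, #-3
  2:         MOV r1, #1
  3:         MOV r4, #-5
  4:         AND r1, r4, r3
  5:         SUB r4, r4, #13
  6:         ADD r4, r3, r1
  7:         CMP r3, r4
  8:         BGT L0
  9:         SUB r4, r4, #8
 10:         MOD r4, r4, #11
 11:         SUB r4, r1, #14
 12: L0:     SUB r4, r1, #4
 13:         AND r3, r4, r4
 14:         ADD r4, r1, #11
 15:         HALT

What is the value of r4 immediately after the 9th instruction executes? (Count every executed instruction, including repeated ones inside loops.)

-11

r3=-3
r1=1
r4=-5
r1=(-5)&(-3)=-7
r4=(-5)-13=-18
r4=(-3)+(-7)=-10
CMP r3, r4  (cmp -3,-10)
BGT L0: taken
r4=(-7)-4=-11
After step 9: r4 = -11.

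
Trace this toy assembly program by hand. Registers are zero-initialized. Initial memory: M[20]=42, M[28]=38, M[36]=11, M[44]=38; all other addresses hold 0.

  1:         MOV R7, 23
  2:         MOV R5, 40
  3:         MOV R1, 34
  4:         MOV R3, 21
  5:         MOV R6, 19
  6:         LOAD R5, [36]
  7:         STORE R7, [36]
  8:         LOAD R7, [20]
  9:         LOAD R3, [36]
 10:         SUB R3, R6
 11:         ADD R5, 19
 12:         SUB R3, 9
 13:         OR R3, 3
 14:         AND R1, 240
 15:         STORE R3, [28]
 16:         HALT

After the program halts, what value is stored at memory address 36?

MOV R7, 23 → R7=23
MOV R5, 40 → R5=40
MOV R1, 34 → R1=34
MOV R3, 21 → R3=21
MOV R6, 19 → R6=19
LOAD R5, [36] → R5=M[36]=11
STORE R7, [36] → M[36]=23
LOAD R7, [20] → R7=M[20]=42
LOAD R3, [36] → R3=M[36]=23
SUB R3, R6 → R3=23-19=4
ADD R5, 19 → R5=11+19=30
SUB R3, 9 → R3=4-9=-5
OR R3, 3 → R3=(-5)|3=-5
AND R1, 240 → R1=34&240=32
STORE R3, [28] → M[28]=-5
halt.

23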